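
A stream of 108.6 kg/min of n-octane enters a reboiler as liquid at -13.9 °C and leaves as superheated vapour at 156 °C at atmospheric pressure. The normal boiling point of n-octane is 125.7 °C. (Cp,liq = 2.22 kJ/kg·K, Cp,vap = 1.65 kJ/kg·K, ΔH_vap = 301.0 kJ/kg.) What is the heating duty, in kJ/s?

liquid -13.9→125.7 °C: 309.91 kJ/kg
vaporisation at 125.7 °C: 301 kJ/kg
vapour 125.7→156 °C: 49.995 kJ/kg
Δh = 309.91 + 301 + 49.995 = 660.91 kJ/kg
Q = ṁ·Δh = 108.6 kg/min × 660.91 kJ/kg = 71775 kJ/min
|Q| = 1196.2 kW

Q = 1200 kJ/s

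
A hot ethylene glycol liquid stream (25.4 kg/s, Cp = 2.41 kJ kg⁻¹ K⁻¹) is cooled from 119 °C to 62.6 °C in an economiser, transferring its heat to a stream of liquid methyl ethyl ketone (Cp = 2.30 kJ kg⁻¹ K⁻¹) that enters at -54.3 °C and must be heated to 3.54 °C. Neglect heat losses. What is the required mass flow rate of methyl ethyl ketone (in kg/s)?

Heat released by hot stream: Q = 25.4 × 2.41 × (119 − 62.6) = 3452.5 kJ/s
Energy balance on cold side (adiabatic exchanger): Q = ṁ_c·Cp_c·(T_c,out − T_c,in)
ṁ_c = 3452.5 / [2.30 × (3.54 − -54.3)] = 25.952 kg/s

ṁ_c = 26.0 kg/s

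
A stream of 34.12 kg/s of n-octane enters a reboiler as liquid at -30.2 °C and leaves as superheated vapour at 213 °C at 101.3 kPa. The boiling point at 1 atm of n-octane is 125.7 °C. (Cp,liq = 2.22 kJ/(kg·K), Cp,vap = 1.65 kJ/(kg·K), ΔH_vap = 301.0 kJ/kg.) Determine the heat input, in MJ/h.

liquid -30.2→125.7 °C: 346.1 kJ/kg
vaporisation at 125.7 °C: 301 kJ/kg
vapour 125.7→213 °C: 144.04 kJ/kg
Δh = 346.1 + 301 + 144.04 = 791.14 kJ/kg
Q = ṁ·Δh = 34.12 kg/s × 791.14 kJ/kg = 26994 kJ/s
|Q| = 26994 kW = 97178 MJ/h

Q = 97200 MJ/h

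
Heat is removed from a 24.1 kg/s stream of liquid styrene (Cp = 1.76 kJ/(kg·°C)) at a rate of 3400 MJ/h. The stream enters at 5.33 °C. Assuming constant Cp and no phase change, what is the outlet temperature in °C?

T_out = -16.9 °C

Q = 3400 MJ/h = 944.44 kJ/s
ΔT = Q/(ṁ·Cp) = 944.44/(24.1×1.76) = 22.266 K
T_out = 5.33 − 22.266 = -16.936 °C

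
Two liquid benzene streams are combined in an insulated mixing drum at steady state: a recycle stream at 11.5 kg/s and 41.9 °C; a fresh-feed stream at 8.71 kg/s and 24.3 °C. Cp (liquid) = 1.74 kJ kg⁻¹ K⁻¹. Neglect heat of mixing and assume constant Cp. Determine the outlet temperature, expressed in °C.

T_out = 34.3 °C

Energy balance with Q = 0: Σ ṁᵢCp,ᵢ(T_out − Tᵢ) = 0
T_out = Σ ṁᵢCp,ᵢTᵢ / Σ ṁᵢCp,ᵢ
      = 1206.7 / 35.165 = 34.315 °C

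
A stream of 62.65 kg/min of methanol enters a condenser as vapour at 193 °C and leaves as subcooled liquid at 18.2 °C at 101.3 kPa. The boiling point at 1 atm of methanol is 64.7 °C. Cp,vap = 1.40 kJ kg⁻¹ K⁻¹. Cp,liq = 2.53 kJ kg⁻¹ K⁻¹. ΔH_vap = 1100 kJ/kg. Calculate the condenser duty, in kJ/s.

vapour 193→64.7 °C: -179.62 kJ/kg
condensation at 64.7 °C: -1100 kJ/kg
liquid 64.7→18.2 °C: -117.64 kJ/kg
Δh = -179.62 + -1100 + -117.64 = -1397.3 kJ/kg
Q = ṁ·Δh = 62.65 kg/min × -1397.3 kJ/kg = -87539 kJ/min
|Q| = 1459 kW

Q_c = 1460 kJ/s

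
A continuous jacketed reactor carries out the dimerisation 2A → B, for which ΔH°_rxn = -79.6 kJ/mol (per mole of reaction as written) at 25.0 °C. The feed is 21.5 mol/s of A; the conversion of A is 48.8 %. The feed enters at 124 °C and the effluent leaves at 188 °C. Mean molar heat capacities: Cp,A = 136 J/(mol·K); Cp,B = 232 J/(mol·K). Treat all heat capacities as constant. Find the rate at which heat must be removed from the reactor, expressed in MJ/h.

Q_out = 953 MJ/h

Extent of reaction ξ = 0.488 × 21.5 / 2 = 5.246 mol/s
Reaction term: ξ·ΔH°_rxn = 5.246 × -79.6 = -417.58 kJ/s
Sensible, feed 124→25 °C: -289.48 kJ/s
Outlet flows (mol/s): A 11.008, B 5.246
Sensible, products 25→188 °C: 442.41 kJ/s
Q = ΔH = -264.65 kJ/s = -264.65 kW
Heat removed = 952.74 MJ/h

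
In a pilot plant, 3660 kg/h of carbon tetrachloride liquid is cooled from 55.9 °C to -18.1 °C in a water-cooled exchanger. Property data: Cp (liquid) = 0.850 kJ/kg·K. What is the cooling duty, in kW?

Q = ṁ·Cp·ΔT = 3660 × 0.850 × (-18.1 − 55.9) = -230210 kJ/h
Converting: 230210 / 3600 s = 63.948 kW

Q_c = 63.9 kW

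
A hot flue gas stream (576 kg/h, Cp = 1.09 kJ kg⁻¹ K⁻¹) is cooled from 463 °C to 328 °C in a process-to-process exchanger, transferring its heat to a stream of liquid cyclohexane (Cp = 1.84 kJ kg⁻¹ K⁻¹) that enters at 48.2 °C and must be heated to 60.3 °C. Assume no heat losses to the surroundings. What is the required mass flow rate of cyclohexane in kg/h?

Heat released by hot stream: Q = 576 × 1.09 × (463 − 328) = 84758 kJ/h
Energy balance on cold side (adiabatic exchanger): Q = ṁ_c·Cp_c·(T_c,out − T_c,in)
ṁ_c = 84758 / [1.84 × (60.3 − 48.2)] = 3807 kg/h

ṁ_c = 3810 kg/h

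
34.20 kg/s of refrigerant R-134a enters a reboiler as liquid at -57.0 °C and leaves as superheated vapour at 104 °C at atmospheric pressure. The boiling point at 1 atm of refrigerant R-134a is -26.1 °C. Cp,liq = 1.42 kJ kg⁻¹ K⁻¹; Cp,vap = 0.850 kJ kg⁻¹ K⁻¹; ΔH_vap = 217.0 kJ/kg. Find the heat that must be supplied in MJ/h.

Q = 45700 MJ/h

liquid -57.0→-26.1 °C: 43.878 kJ/kg
vaporisation at -26.1 °C: 217 kJ/kg
vapour -26.1→104 °C: 110.58 kJ/kg
Δh = 43.878 + 217 + 110.58 = 371.46 kJ/kg
Q = ṁ·Δh = 34.20 kg/s × 371.46 kJ/kg = 12704 kJ/s
|Q| = 12704 kW = 45735 MJ/h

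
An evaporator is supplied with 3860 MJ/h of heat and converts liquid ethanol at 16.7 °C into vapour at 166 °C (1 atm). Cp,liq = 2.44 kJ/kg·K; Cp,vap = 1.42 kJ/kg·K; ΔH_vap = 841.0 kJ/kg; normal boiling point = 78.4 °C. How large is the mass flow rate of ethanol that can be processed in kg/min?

ṁ = 57.6 kg/min

Δh = 2.44×(78.4−16.7) + 841.0 + 1.42×(166−78.4) = 1115.9 kJ/kg
Q = 3860 MJ/h = 1072.2 kJ/s = 64333 kJ/min
ṁ = Q/Δh = 64333 / 1115.9 = 57.649 kg/min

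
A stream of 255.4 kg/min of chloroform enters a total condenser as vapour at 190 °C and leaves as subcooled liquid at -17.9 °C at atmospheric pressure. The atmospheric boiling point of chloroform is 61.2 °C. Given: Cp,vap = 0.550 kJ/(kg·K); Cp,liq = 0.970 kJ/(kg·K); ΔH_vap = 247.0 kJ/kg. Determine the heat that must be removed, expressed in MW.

Q_c = 1.68 MW

vapour 190→61.2 °C: -70.84 kJ/kg
condensation at 61.2 °C: -247 kJ/kg
liquid 61.2→-17.9 °C: -76.727 kJ/kg
Δh = -70.84 + -247 + -76.727 = -394.57 kJ/kg
Q = ṁ·Δh = 255.4 kg/min × -394.57 kJ/kg = -100770 kJ/min
|Q| = 1679.5 kW = 1.6795 MW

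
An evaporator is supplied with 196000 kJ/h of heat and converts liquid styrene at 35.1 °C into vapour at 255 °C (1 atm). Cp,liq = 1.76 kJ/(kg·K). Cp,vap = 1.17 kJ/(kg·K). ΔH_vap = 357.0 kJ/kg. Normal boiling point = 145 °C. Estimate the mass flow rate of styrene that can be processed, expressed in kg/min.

Δh = 1.76×(145−35.1) + 357.0 + 1.17×(255−145) = 679.12 kJ/kg
Q = 196000 kJ/h = 54.444 kJ/s = 3266.7 kJ/min
ṁ = Q/Δh = 3266.7 / 679.12 = 4.8101 kg/min

ṁ = 4.81 kg/min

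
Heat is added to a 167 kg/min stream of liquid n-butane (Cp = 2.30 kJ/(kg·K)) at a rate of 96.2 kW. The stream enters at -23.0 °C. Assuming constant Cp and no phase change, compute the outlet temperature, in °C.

T_out = -7.97 °C

Q = 96.2 kW = 5772 kJ/min
ΔT = Q/(ṁ·Cp) = 5772/(167×2.30) = 15.027 K
T_out = -23.0 + 15.027 = -7.9727 °C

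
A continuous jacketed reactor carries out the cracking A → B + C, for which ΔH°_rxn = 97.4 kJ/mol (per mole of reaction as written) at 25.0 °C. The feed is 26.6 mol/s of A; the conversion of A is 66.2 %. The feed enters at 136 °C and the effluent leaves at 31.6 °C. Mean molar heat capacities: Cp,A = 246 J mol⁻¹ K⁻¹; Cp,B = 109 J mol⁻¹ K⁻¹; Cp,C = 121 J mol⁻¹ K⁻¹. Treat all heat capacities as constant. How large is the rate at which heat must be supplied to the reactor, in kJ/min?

Extent of reaction ξ = 0.662 × 26.6 = 17.609 mol/s
Reaction term: ξ·ΔH°_rxn = 17.609 × 97.4 = 1715.1 kJ/s
Sensible, feed 136→25 °C: -726.34 kJ/s
Outlet flows (mol/s): A 8.9908, B 17.609, C 17.609
Sensible, products 25→31.6 °C: 41.328 kJ/s
Q = ΔH = 1030.1 kJ/s = 1030.1 kW
Heat supplied = 61807 kJ/min

Q_in = 61800 kJ/min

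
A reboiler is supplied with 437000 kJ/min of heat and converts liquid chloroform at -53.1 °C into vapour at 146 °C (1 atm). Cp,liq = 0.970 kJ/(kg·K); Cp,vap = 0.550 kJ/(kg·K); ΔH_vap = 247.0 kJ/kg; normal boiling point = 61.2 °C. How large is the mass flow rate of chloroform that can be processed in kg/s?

ṁ = 18.0 kg/s

Δh = 0.970×(61.2−-53.1) + 247.0 + 0.550×(146−61.2) = 404.51 kJ/kg
Q = 437000 kJ/min = 7283.3 kJ/s = 7283.3 kJ/s
ṁ = Q/Δh = 7283.3 / 404.51 = 18.005 kg/s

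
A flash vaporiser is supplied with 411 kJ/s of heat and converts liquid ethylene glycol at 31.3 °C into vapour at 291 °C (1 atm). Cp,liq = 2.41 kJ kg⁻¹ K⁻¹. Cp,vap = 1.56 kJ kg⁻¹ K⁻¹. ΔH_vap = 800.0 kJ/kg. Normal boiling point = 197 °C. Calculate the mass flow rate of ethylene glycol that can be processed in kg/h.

ṁ = 1100 kg/h

Δh = 2.41×(197−31.3) + 800.0 + 1.56×(291−197) = 1346 kJ/kg
Q = 411 kJ/s = 411 kJ/s = 1.4796e+06 kJ/h
ṁ = Q/Δh = 1.4796e+06 / 1346 = 1099.3 kg/h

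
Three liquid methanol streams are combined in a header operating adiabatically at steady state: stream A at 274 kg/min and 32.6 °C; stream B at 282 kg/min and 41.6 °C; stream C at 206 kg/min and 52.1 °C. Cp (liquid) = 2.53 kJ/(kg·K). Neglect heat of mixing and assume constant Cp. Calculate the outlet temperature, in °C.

T_out = 41.2 °C

No heat crosses the boundary, so H_out = H_in.
Σ ṁᵢCp,ᵢTᵢ = 274×2.53×32.6 + 282×2.53×41.6 + 206×2.53×52.1 = 79432
Σ ṁᵢCp,ᵢ = 274×2.53 + 282×2.53 + 206×2.53 = 1927.9
T_out = 79432 / 1927.9 = 41.202 °C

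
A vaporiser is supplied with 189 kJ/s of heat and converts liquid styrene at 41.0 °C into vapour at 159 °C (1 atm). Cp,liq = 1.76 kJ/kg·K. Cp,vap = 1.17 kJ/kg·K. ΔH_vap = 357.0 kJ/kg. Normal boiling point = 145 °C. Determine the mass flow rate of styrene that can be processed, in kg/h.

ṁ = 1220 kg/h

Δh = 1.76×(145−41.0) + 357.0 + 1.17×(159−145) = 556.42 kJ/kg
Q = 189 kJ/s = 189 kJ/s = 680400 kJ/h
ṁ = Q/Δh = 680400 / 556.42 = 1222.8 kg/h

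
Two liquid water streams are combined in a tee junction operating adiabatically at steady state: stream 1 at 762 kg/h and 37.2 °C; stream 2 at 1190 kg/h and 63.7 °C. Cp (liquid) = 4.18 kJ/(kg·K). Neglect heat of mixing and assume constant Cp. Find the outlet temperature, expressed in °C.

T_out = 53.4 °C

Energy balance with Q = 0: Σ ṁᵢCp,ᵢ(T_out − Tᵢ) = 0
Σ ṁᵢCp,ᵢTᵢ = 762×4.18×37.2 + 1190×4.18×63.7 = 435340
Σ ṁᵢCp,ᵢ = 762×4.18 + 1190×4.18 = 8159.4
T_out = 435340 / 8159.4 = 53.355 °C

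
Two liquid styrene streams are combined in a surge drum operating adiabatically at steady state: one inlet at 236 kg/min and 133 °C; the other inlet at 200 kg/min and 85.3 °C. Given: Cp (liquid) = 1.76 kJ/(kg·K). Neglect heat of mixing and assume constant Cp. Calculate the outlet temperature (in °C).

T_out = 111 °C

Adiabatic, steady state ⇒ Σ ṁᵢCp,ᵢ(T_out − Tᵢ) = 0
T_out = Σ ṁᵢCp,ᵢTᵢ / Σ ṁᵢCp,ᵢ
      = 85268 / 767.36 = 111.12 °C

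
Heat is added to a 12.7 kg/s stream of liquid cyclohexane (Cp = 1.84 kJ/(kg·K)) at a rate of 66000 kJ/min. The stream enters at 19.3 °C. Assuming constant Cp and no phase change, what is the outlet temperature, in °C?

T_out = 66.4 °C

Q = 66000 kJ/min = 1100 kJ/s
ΔT = Q/(ṁ·Cp) = 1100/(12.7×1.84) = 47.073 K
T_out = 19.3 + 47.073 = 66.373 °C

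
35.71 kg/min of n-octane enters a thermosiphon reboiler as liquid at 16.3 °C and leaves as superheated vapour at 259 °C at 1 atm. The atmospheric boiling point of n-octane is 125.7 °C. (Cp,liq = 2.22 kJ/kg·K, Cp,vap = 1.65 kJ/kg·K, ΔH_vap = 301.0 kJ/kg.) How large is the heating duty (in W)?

liquid 16.3→125.7 °C: 242.87 kJ/kg
vaporisation at 125.7 °C: 301 kJ/kg
vapour 125.7→259 °C: 219.94 kJ/kg
Δh = 242.87 + 301 + 219.94 = 763.81 kJ/kg
Q = ṁ·Δh = 35.71 kg/min × 763.81 kJ/kg = 27276 kJ/min
|Q| = 454.6 kW = 454600 W

Q = 455000 W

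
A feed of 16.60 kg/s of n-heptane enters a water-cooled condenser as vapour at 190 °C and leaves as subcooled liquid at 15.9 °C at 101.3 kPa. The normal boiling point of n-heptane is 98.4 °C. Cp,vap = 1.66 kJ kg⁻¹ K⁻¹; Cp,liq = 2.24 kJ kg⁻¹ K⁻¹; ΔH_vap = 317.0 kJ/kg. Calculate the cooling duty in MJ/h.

Q_c = 39100 MJ/h

vapour 190→98.4 °C: -152.06 kJ/kg
condensation at 98.4 °C: -317 kJ/kg
liquid 98.4→15.9 °C: -184.8 kJ/kg
Δh = -152.06 + -317 + -184.8 = -653.86 kJ/kg
Q = ṁ·Δh = 16.60 kg/s × -653.86 kJ/kg = -10854 kJ/s
|Q| = 10854 kW = 39074 MJ/h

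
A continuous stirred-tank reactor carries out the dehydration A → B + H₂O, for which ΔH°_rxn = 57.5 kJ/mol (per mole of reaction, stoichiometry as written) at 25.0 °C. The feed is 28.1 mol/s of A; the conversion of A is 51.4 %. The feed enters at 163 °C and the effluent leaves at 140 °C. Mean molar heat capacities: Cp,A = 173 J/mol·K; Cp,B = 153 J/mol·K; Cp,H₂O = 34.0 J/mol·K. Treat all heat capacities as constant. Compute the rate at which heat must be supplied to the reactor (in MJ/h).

Extent of reaction ξ = 0.514 × 28.1 = 14.443 mol/s
Reaction term: ξ·ΔH°_rxn = 14.443 × 57.5 = 830.5 kJ/s
Sensible, feed 163→25 °C: -670.86 kJ/s
Outlet flows (mol/s): A 13.657, B 14.443, H₂O 14.443
Sensible, products 25→140 °C: 582.3 kJ/s
Q = ΔH = 741.94 kJ/s = 741.94 kW
Heat supplied = 2671 MJ/h

Q_in = 2670 MJ/h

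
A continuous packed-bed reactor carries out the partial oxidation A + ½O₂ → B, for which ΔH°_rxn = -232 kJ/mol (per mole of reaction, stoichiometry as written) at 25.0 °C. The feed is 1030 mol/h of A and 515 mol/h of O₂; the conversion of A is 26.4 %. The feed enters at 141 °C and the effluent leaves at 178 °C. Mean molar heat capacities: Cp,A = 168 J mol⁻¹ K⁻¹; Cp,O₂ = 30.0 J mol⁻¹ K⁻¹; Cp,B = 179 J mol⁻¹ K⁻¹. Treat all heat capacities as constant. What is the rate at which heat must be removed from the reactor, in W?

Extent of reaction ξ = 0.264 × 1030 = 271.92 mol/h
Reaction term: ξ·ΔH°_rxn = 271.92 × -232 = -63085 kJ/h
Sensible, feed 141→25 °C: -21865 kJ/h
Outlet flows (mol/h): A 758.08, O₂ 379.04, B 271.92
Sensible, products 25→178 °C: 28673 kJ/h
Q = ΔH = -56278 kJ/h = -15.633 kW
Heat removed = 15633 W

Q_out = 15600 W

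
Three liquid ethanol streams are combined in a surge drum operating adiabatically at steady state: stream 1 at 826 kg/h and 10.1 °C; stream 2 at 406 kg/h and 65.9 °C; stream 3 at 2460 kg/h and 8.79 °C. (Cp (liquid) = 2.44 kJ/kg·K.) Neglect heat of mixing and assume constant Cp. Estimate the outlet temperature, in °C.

No heat crosses the boundary, so H_out = H_in.
Σ ṁᵢCp,ᵢTᵢ = 826×2.44×10.1 + 406×2.44×65.9 + 2460×2.44×8.79 = 138400
Σ ṁᵢCp,ᵢ = 826×2.44 + 406×2.44 + 2460×2.44 = 9008.5
T_out = 138400 / 9008.5 = 15.363 °C

T_out = 15.4 °C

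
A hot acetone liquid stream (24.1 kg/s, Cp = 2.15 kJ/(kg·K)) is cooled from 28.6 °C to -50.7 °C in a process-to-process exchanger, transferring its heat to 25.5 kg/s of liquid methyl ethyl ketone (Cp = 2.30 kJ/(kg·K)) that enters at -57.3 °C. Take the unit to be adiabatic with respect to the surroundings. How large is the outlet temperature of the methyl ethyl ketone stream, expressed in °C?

Heat released by hot stream: Q = 24.1 × 2.15 × (28.6 − -50.7) = 4108.9 kJ/s
Energy balance on cold side (adiabatic exchanger): Q = ṁ_c·Cp_c·(T_c,out − T_c,in)
T_c,out = -57.3 + 4108.9/(25.5 × 2.30) = 12.758 °C

T_c,out = 12.8 °C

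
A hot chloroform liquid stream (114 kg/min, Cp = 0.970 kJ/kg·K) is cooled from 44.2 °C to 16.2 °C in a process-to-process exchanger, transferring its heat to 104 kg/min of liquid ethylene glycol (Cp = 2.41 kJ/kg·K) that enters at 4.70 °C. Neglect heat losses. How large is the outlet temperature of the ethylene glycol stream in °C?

T_c,out = 17.1 °C

Heat released by hot stream: Q = 114 × 0.970 × (44.2 − 16.2) = 3096.2 kJ/min
Energy balance on cold side (adiabatic exchanger): Q = ṁ_c·Cp_c·(T_c,out − T_c,in)
T_c,out = 4.70 + 3096.2/(104 × 2.41) = 17.053 °C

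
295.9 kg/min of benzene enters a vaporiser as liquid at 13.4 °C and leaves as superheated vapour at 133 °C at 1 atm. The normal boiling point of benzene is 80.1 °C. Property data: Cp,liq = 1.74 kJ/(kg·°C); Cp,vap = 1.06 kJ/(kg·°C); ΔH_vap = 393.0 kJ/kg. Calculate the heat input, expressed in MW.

liquid 13.4→80.1 °C: 116.06 kJ/kg
vaporisation at 80.1 °C: 393 kJ/kg
vapour 80.1→133 °C: 56.074 kJ/kg
Δh = 116.06 + 393 + 56.074 = 565.13 kJ/kg
Q = ṁ·Δh = 295.9 kg/min × 565.13 kJ/kg = 167220 kJ/min
|Q| = 2787 kW = 2.787 MW

Q = 2.79 MW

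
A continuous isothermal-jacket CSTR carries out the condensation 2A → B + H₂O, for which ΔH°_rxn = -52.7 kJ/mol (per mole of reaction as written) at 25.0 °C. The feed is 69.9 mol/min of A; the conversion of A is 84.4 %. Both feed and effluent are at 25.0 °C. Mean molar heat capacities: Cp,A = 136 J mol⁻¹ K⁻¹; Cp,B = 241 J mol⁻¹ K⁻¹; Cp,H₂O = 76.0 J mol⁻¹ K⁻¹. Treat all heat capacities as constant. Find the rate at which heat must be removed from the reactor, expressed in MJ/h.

Extent of reaction ξ = 0.844 × 69.9 / 2 = 29.498 mol/min
Reaction term: ξ·ΔH°_rxn = 29.498 × -52.7 = -1554.5 kJ/min
Q = ΔH = -1554.5 kJ/min = -25.909 kW
Heat removed = 93.272 MJ/h

Q_out = 93.3 MJ/h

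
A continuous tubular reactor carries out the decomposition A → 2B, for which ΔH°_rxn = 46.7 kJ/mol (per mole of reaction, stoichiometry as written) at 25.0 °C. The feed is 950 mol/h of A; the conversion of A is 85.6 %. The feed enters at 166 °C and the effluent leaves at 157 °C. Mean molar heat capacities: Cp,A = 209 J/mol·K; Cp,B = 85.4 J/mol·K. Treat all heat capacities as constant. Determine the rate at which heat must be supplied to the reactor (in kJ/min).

Q_in = 535 kJ/min

Extent of reaction ξ = 0.856 × 950 = 813.2 mol/h
Reaction term: ξ·ΔH°_rxn = 813.2 × 46.7 = 37976 kJ/h
Sensible, feed 166→25 °C: -27996 kJ/h
Outlet flows (mol/h): A 136.8, B 1626.4
Sensible, products 25→157 °C: 22108 kJ/h
Q = ΔH = 32089 kJ/h = 8.9136 kW
Heat supplied = 534.82 kJ/min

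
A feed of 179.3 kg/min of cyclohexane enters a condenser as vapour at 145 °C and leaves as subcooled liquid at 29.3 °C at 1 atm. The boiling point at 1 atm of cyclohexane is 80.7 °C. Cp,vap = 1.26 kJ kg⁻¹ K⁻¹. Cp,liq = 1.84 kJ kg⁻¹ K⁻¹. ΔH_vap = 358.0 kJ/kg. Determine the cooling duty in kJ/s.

vapour 145→80.7 °C: -81.018 kJ/kg
condensation at 80.7 °C: -358 kJ/kg
liquid 80.7→29.3 °C: -94.576 kJ/kg
Δh = -81.018 + -358 + -94.576 = -533.59 kJ/kg
Q = ṁ·Δh = 179.3 kg/min × -533.59 kJ/kg = -95673 kJ/min
|Q| = 1594.6 kW

Q_c = 1590 kJ/s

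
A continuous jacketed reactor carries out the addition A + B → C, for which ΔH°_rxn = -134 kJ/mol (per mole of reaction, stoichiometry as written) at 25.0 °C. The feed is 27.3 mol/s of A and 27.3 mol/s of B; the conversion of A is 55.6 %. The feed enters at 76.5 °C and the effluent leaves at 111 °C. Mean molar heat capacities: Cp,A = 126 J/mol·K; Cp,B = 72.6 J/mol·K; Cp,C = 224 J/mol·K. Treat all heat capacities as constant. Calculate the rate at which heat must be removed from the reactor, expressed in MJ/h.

Q_out = 6530 MJ/h

Extent of reaction ξ = 0.556 × 27.3 = 15.179 mol/s
Reaction term: ξ·ΔH°_rxn = 15.179 × -134 = -2034 kJ/s
Sensible, feed 76.5→25 °C: -279.22 kJ/s
Outlet flows (mol/s): A 12.121, B 12.121, C 15.179
Sensible, products 25→111 °C: 499.43 kJ/s
Q = ΔH = -1813.8 kJ/s = -1813.8 kW
Heat removed = 6529.5 MJ/h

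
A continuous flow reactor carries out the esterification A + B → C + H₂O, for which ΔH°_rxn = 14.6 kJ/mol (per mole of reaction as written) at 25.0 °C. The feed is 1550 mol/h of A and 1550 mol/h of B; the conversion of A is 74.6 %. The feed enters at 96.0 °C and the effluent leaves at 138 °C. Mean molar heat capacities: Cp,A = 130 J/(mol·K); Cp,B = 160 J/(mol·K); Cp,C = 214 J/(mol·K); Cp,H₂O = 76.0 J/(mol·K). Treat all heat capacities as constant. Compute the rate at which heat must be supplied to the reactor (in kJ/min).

Extent of reaction ξ = 0.746 × 1550 = 1156.3 mol/h
Reaction term: ξ·ΔH°_rxn = 1156.3 × 14.6 = 16882 kJ/h
Sensible, feed 96.0→25 °C: -31914 kJ/h
Outlet flows (mol/h): A 393.7, B 393.7, C 1156.3, H₂O 1156.3
Sensible, products 25→138 °C: 50794 kJ/h
Q = ΔH = 35761 kJ/h = 9.9336 kW
Heat supplied = 596.02 kJ/min

Q_in = 596 kJ/min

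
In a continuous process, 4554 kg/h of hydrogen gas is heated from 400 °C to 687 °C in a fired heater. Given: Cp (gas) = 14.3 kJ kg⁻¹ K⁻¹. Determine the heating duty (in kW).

Q = 5190 kW

Q = ṁ·Cp·ΔT = 4554 × 14.3 × (687 − 400) = 1.869e+07 kJ/h
Converting: 1.869e+07 / 3600 s = 5191.7 kW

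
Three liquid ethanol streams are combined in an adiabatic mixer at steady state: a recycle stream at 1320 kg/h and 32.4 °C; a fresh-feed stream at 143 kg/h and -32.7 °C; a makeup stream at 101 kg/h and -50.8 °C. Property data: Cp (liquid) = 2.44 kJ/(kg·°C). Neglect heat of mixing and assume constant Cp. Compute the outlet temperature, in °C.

T_out = 21.1 °C

Adiabatic, steady state ⇒ Σ ṁᵢCp,ᵢ(T_out − Tᵢ) = 0
T_out = Σ ṁᵢCp,ᵢTᵢ / Σ ṁᵢCp,ᵢ
      = 80425 / 3816.2 = 21.075 °C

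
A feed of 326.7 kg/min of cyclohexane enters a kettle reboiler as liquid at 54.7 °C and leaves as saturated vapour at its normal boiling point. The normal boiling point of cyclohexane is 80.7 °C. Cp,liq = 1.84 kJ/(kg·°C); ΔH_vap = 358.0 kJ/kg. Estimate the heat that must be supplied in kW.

Q = 2210 kW

liquid 54.7→80.7 °C: 47.84 kJ/kg
vaporisation at 80.7 °C: 358 kJ/kg
Δh = 47.84 + 358 = 405.84 kJ/kg
Q = ṁ·Δh = 326.7 kg/min × 405.84 kJ/kg = 132590 kJ/min
|Q| = 2209.8 kW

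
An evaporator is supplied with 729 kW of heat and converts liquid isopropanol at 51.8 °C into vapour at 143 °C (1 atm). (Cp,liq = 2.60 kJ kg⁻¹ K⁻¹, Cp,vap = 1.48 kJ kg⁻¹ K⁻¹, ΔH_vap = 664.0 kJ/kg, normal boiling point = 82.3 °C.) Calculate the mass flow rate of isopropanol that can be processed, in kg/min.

Δh = 2.60×(82.3−51.8) + 664.0 + 1.48×(143−82.3) = 833.14 kJ/kg
Q = 729 kW = 729 kJ/s = 43740 kJ/min
ṁ = Q/Δh = 43740 / 833.14 = 52.5 kg/min

ṁ = 52.5 kg/min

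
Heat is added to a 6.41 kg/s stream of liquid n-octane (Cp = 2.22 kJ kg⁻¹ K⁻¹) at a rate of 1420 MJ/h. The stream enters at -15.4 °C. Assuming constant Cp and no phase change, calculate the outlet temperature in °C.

T_out = 12.3 °C

Q = 1420 MJ/h = 394.44 kJ/s
ΔT = Q/(ṁ·Cp) = 394.44/(6.41×2.22) = 27.719 K
T_out = -15.4 + 27.719 = 12.319 °C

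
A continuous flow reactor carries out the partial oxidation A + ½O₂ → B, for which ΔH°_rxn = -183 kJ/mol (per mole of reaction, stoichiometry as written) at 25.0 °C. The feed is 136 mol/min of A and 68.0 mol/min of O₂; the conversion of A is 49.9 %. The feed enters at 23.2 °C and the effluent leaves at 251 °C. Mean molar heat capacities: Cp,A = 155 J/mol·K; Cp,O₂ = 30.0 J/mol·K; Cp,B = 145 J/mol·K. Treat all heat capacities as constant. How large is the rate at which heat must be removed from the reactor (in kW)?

Extent of reaction ξ = 0.499 × 136 = 67.864 mol/min
Reaction term: ξ·ΔH°_rxn = 67.864 × -183 = -12419 kJ/min
Sensible, feed 23.2→25 °C: 41.616 kJ/min
Outlet flows (mol/min): A 68.136, O₂ 34.068, B 67.864
Sensible, products 25→251 °C: 4841.7 kJ/min
Q = ΔH = -7535.8 kJ/min = -125.6 kW
Heat removed = 125.6 kW

Q_out = 126 kW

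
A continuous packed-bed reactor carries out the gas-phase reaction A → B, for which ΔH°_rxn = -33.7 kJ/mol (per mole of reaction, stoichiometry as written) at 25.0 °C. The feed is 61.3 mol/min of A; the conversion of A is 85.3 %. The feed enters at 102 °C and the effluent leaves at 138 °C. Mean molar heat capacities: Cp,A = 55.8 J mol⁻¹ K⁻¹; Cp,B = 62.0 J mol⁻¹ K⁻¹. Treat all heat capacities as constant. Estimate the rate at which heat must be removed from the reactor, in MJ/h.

Extent of reaction ξ = 0.853 × 61.3 = 52.289 mol/min
Reaction term: ξ·ΔH°_rxn = 52.289 × -33.7 = -1762.1 kJ/min
Sensible, feed 102→25 °C: -263.38 kJ/min
Outlet flows (mol/min): A 9.0111, B 52.289
Sensible, products 25→138 °C: 423.15 kJ/min
Q = ΔH = -1602.4 kJ/min = -26.706 kW
Heat removed = 96.142 MJ/h

Q_out = 96.1 MJ/h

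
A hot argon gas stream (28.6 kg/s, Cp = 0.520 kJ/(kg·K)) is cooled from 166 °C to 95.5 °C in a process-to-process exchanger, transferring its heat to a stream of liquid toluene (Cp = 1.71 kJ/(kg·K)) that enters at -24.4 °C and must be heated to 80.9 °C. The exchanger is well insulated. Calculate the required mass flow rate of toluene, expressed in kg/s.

ṁ_c = 5.82 kg/s

Heat released by hot stream: Q = 28.6 × 0.520 × (166 − 95.5) = 1048.5 kJ/s
Energy balance on cold side (adiabatic exchanger): Q = ṁ_c·Cp_c·(T_c,out − T_c,in)
ṁ_c = 1048.5 / [1.71 × (80.9 − -24.4)] = 5.8228 kg/s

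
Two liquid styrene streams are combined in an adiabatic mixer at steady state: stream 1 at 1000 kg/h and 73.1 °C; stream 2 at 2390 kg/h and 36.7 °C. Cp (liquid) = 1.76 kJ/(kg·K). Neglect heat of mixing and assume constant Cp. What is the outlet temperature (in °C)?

Adiabatic, steady state ⇒ Σ ṁᵢCp,ᵢ(T_out − Tᵢ) = 0
T_out = Σ ṁᵢCp,ᵢTᵢ / Σ ṁᵢCp,ᵢ
      = 283030 / 5966.4 = 47.437 °C

T_out = 47.4 °C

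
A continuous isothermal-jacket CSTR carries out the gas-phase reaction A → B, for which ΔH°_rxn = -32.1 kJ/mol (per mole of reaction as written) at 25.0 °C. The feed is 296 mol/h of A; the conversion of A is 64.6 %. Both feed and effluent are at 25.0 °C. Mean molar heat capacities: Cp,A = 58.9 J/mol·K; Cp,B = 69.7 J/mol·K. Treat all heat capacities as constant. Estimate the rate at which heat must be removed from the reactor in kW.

Q_out = 1.71 kW

Extent of reaction ξ = 0.646 × 296 = 191.22 mol/h
Reaction term: ξ·ΔH°_rxn = 191.22 × -32.1 = -6138 kJ/h
Q = ΔH = -6138 kJ/h = -1.705 kW
Heat removed = 1.705 kW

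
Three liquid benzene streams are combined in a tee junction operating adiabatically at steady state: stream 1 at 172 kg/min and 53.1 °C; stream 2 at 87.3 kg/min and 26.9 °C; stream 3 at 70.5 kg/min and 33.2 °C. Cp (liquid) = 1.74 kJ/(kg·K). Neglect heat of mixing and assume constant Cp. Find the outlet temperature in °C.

No heat crosses the boundary, so H_out = H_in.
Σ ṁᵢCp,ᵢTᵢ = 172×1.74×53.1 + 87.3×1.74×26.9 + 70.5×1.74×33.2 = 24051
Σ ṁᵢCp,ᵢ = 172×1.74 + 87.3×1.74 + 70.5×1.74 = 573.85
T_out = 24051 / 573.85 = 41.911 °C

T_out = 41.9 °C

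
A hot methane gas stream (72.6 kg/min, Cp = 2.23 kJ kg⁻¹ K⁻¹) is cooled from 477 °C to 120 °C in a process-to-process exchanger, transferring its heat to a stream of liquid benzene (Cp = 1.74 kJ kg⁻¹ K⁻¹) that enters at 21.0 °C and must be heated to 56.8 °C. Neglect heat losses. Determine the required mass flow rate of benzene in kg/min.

Heat released by hot stream: Q = 72.6 × 2.23 × (477 − 120) = 57798 kJ/min
Energy balance on cold side (adiabatic exchanger): Q = ṁ_c·Cp_c·(T_c,out − T_c,in)
ṁ_c = 57798 / [1.74 × (56.8 − 21.0)] = 927.85 kg/min

ṁ_c = 928 kg/min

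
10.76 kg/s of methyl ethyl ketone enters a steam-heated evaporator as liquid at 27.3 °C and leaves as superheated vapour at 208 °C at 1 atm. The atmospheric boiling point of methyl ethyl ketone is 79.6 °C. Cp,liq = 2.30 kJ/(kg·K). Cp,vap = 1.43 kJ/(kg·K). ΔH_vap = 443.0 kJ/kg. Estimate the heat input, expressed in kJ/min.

Q = 482000 kJ/min

liquid 27.3→79.6 °C: 120.29 kJ/kg
vaporisation at 79.6 °C: 443 kJ/kg
vapour 79.6→208 °C: 183.61 kJ/kg
Δh = 120.29 + 443 + 183.61 = 746.9 kJ/kg
Q = ṁ·Δh = 10.76 kg/s × 746.9 kJ/kg = 8036.7 kJ/s
|Q| = 8036.7 kW = 482200 kJ/min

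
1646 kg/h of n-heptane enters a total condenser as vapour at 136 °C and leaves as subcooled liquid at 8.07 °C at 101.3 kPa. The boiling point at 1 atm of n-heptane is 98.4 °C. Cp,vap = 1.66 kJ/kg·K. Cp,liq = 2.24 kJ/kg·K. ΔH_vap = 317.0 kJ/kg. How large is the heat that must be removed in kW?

vapour 136→98.4 °C: -62.416 kJ/kg
condensation at 98.4 °C: -317 kJ/kg
liquid 98.4→8.07 °C: -202.34 kJ/kg
Δh = -62.416 + -317 + -202.34 = -581.76 kJ/kg
Q = ṁ·Δh = 1646 kg/h × -581.76 kJ/kg = -957570 kJ/h
|Q| = 265.99 kW

Q_c = 266 kW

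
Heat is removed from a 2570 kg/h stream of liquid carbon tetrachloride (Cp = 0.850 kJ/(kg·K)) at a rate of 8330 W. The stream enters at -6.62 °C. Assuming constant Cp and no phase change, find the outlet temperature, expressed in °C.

Q = 8330 W = 29988 kJ/h
ΔT = Q/(ṁ·Cp) = 29988/(2570×0.850) = 13.728 K
T_out = -6.62 − 13.728 = -20.348 °C

T_out = -20.3 °C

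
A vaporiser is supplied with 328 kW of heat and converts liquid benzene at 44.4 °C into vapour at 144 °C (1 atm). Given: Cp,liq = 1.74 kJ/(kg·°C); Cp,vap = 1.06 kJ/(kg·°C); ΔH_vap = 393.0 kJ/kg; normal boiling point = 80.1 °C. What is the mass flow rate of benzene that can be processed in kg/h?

ṁ = 2260 kg/h

Δh = 1.74×(80.1−44.4) + 393.0 + 1.06×(144−80.1) = 522.85 kJ/kg
Q = 328 kW = 328 kJ/s = 1.1808e+06 kJ/h
ṁ = Q/Δh = 1.1808e+06 / 522.85 = 2258.4 kg/h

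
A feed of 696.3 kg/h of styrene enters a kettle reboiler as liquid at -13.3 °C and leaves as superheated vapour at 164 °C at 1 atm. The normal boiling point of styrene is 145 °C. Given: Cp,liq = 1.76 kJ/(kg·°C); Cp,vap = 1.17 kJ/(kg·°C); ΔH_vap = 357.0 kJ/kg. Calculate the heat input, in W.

liquid -13.3→145 °C: 278.61 kJ/kg
vaporisation at 145 °C: 357 kJ/kg
vapour 145→164 °C: 22.23 kJ/kg
Δh = 278.61 + 357 + 22.23 = 657.84 kJ/kg
Q = ṁ·Δh = 696.3 kg/h × 657.84 kJ/kg = 458050 kJ/h
|Q| = 127.24 kW = 127240 W

Q = 127000 W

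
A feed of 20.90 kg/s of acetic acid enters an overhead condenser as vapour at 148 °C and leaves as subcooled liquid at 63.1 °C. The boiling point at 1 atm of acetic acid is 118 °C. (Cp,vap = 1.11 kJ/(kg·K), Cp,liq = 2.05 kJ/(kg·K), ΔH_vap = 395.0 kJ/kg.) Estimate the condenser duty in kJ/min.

Q_c = 678000 kJ/min

vapour 148→118 °C: -33.3 kJ/kg
condensation at 118 °C: -395 kJ/kg
liquid 118→63.1 °C: -112.54 kJ/kg
Δh = -33.3 + -395 + -112.54 = -540.85 kJ/kg
Q = ṁ·Δh = 20.90 kg/s × -540.85 kJ/kg = -11304 kJ/s
|Q| = 11304 kW = 678220 kJ/min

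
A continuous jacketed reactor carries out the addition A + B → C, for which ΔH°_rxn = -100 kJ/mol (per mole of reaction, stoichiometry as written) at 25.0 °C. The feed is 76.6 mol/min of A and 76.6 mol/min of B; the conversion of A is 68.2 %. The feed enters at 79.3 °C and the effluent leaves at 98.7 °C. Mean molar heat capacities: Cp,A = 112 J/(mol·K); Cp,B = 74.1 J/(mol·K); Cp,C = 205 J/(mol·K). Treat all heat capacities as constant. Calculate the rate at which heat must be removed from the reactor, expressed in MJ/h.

Q_out = 292 MJ/h

Extent of reaction ξ = 0.682 × 76.6 = 52.241 mol/min
Reaction term: ξ·ΔH°_rxn = 52.241 × -100 = -5224.1 kJ/min
Sensible, feed 79.3→25 °C: -774.06 kJ/min
Outlet flows (mol/min): A 24.359, B 24.359, C 52.241
Sensible, products 25→98.7 °C: 1123.4 kJ/min
Q = ΔH = -4874.8 kJ/min = -81.247 kW
Heat removed = 292.49 MJ/h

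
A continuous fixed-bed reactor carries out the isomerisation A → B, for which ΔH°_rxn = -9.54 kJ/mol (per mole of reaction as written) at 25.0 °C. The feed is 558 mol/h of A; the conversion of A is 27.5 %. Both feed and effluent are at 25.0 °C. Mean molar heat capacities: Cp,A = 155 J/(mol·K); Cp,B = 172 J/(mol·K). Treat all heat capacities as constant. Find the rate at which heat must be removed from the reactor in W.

Q_out = 407 W

Extent of reaction ξ = 0.275 × 558 = 153.45 mol/h
Reaction term: ξ·ΔH°_rxn = 153.45 × -9.54 = -1463.9 kJ/h
Q = ΔH = -1463.9 kJ/h = -0.40664 kW
Heat removed = 406.64 W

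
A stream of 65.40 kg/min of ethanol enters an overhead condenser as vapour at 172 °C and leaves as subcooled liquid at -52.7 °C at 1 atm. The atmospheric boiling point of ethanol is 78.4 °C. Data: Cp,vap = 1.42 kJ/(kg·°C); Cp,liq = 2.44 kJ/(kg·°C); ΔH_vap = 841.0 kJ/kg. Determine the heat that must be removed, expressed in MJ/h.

Q_c = 5080 MJ/h

vapour 172→78.4 °C: -132.91 kJ/kg
condensation at 78.4 °C: -841 kJ/kg
liquid 78.4→-52.7 °C: -319.88 kJ/kg
Δh = -132.91 + -841 + -319.88 = -1293.8 kJ/kg
Q = ṁ·Δh = 65.40 kg/min × -1293.8 kJ/kg = -84614 kJ/min
|Q| = 1410.2 kW = 5076.9 MJ/h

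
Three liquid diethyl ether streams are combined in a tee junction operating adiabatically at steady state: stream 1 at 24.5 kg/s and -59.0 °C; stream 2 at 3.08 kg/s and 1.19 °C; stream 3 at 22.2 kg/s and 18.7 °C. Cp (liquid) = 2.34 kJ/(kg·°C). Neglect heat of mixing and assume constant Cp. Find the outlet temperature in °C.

T_out = -20.6 °C

Adiabatic, steady state ⇒ Σ ṁᵢCp,ᵢ(T_out − Tᵢ) = 0
Σ ṁᵢCp,ᵢTᵢ = 24.5×2.34×-59.0 + 3.08×2.34×1.19 + 22.2×2.34×18.7 = -2402.5
Σ ṁᵢCp,ᵢ = 24.5×2.34 + 3.08×2.34 + 22.2×2.34 = 116.49
T_out = -2402.5 / 116.49 = -20.625 °C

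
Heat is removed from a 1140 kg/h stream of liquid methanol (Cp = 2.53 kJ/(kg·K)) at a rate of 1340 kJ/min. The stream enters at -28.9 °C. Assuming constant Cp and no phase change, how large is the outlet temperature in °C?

Q = 1340 kJ/min = 80400 kJ/h
ΔT = Q/(ṁ·Cp) = 80400/(1140×2.53) = 27.876 K
T_out = -28.9 − 27.876 = -56.776 °C

T_out = -56.8 °C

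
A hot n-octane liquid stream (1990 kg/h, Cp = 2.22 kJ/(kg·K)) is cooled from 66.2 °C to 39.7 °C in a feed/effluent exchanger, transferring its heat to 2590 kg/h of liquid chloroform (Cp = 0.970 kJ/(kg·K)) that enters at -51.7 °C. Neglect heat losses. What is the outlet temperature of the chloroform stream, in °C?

Heat released by hot stream: Q = 1990 × 2.22 × (66.2 − 39.7) = 117070 kJ/h
Energy balance on cold side (adiabatic exchanger): Q = ṁ_c·Cp_c·(T_c,out − T_c,in)
T_c,out = -51.7 + 117070/(2590 × 0.970) = -5.1006 °C

T_c,out = -5.10 °C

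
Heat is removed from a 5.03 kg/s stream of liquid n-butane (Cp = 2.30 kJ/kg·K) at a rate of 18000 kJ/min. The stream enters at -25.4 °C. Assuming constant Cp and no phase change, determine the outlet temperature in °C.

T_out = -51.3 °C

Q = 18000 kJ/min = 300 kJ/s
ΔT = Q/(ṁ·Cp) = 300/(5.03×2.30) = 25.931 K
T_out = -25.4 − 25.931 = -51.331 °C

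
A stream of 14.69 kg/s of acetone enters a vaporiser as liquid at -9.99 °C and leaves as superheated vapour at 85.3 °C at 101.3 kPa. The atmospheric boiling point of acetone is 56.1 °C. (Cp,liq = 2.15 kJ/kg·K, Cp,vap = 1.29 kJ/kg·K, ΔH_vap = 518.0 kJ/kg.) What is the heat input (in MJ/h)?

Q = 36900 MJ/h

liquid -9.99→56.1 °C: 142.09 kJ/kg
vaporisation at 56.1 °C: 518 kJ/kg
vapour 56.1→85.3 °C: 37.668 kJ/kg
Δh = 142.09 + 518 + 37.668 = 697.76 kJ/kg
Q = ṁ·Δh = 14.69 kg/s × 697.76 kJ/kg = 10250 kJ/s
|Q| = 10250 kW = 36900 MJ/h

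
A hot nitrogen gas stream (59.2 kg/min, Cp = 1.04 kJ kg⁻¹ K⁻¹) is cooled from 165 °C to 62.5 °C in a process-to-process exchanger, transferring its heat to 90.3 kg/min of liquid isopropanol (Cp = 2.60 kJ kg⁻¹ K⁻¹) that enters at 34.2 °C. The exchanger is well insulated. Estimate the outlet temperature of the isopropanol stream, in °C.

T_c,out = 61.1 °C

Heat released by hot stream: Q = 59.2 × 1.04 × (165 − 62.5) = 6310.7 kJ/min
Energy balance on cold side (adiabatic exchanger): Q = ṁ_c·Cp_c·(T_c,out − T_c,in)
T_c,out = 34.2 + 6310.7/(90.3 × 2.60) = 61.079 °C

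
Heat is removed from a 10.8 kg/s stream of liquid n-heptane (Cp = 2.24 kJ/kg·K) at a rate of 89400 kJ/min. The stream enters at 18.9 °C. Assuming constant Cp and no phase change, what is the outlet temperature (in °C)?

T_out = -42.7 °C

Q = 89400 kJ/min = 1490 kJ/s
ΔT = Q/(ṁ·Cp) = 1490/(10.8×2.24) = 61.591 K
T_out = 18.9 − 61.591 = -42.691 °C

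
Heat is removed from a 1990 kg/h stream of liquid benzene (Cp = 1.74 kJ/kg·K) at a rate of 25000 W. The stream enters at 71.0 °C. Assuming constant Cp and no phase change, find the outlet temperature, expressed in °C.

Q = 25000 W = 90000 kJ/h
ΔT = Q/(ṁ·Cp) = 90000/(1990×1.74) = 25.992 K
T_out = 71.0 − 25.992 = 45.008 °C

T_out = 45.0 °C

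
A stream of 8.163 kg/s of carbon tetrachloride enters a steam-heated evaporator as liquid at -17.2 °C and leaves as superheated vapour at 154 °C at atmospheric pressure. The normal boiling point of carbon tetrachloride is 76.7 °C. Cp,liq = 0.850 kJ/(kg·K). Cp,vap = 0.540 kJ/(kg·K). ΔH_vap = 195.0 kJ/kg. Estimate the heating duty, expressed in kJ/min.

Q = 155000 kJ/min

liquid -17.2→76.7 °C: 79.815 kJ/kg
vaporisation at 76.7 °C: 195 kJ/kg
vapour 76.7→154 °C: 41.742 kJ/kg
Δh = 79.815 + 195 + 41.742 = 316.56 kJ/kg
Q = ṁ·Δh = 8.163 kg/s × 316.56 kJ/kg = 2584.1 kJ/s
|Q| = 2584.1 kW = 155040 kJ/min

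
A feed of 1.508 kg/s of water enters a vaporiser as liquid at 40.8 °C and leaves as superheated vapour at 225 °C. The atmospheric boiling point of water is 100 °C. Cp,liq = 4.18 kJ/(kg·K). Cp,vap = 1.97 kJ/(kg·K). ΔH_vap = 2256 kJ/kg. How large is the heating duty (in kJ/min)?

liquid 40.8→100 °C: 247.46 kJ/kg
vaporisation at 100 °C: 2256 kJ/kg
vapour 100→225 °C: 246.25 kJ/kg
Δh = 247.46 + 2256 + 246.25 = 2749.7 kJ/kg
Q = ṁ·Δh = 1.508 kg/s × 2749.7 kJ/kg = 4146.6 kJ/s
|Q| = 4146.6 kW = 248790 kJ/min

Q = 249000 kJ/min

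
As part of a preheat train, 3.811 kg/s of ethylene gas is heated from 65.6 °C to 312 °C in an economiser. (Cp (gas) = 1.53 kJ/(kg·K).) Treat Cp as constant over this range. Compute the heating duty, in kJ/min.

Q = 86200 kJ/min

Q = ṁ·Cp·ΔT = 3.811 × 1.53 × (312 − 65.6) = 1436.7 kJ/s
Heating duty = 86203 kJ/min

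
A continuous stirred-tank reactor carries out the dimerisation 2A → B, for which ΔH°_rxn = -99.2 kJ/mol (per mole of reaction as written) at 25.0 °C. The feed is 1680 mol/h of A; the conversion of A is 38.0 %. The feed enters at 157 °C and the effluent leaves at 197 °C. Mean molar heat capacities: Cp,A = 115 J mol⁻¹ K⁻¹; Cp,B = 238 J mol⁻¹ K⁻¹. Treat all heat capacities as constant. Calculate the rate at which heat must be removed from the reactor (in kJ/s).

Q_out = 6.53 kJ/s

Extent of reaction ξ = 0.380 × 1680 / 2 = 319.2 mol/h
Reaction term: ξ·ΔH°_rxn = 319.2 × -99.2 = -31665 kJ/h
Sensible, feed 157→25 °C: -25502 kJ/h
Outlet flows (mol/h): A 1041.6, B 319.2
Sensible, products 25→197 °C: 33670 kJ/h
Q = ΔH = -23497 kJ/h = -6.5271 kW
Heat removed = 6.5271 kJ/s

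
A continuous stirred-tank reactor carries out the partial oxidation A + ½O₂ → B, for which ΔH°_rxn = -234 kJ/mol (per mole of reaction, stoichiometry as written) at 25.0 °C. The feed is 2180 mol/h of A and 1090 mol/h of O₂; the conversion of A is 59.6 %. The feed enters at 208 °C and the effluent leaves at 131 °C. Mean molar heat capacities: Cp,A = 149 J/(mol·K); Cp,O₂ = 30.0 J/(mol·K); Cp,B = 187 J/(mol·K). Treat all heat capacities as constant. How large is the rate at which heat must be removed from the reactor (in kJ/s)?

Q_out = 91.2 kJ/s

Extent of reaction ξ = 0.596 × 2180 = 1299.3 mol/h
Reaction term: ξ·ΔH°_rxn = 1299.3 × -234 = -304030 kJ/h
Sensible, feed 208→25 °C: -65426 kJ/h
Outlet flows (mol/h): A 880.72, O₂ 440.36, B 1299.3
Sensible, products 25→131 °C: 41065 kJ/h
Q = ΔH = -328390 kJ/h = -91.22 kW
Heat removed = 91.22 kJ/s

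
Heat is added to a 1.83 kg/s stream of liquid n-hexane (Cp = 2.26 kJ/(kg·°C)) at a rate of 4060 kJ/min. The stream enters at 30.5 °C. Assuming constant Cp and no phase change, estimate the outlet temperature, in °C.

Q = 4060 kJ/min = 67.667 kJ/s
ΔT = Q/(ṁ·Cp) = 67.667/(1.83×2.26) = 16.361 K
T_out = 30.5 + 16.361 = 46.861 °C

T_out = 46.9 °C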